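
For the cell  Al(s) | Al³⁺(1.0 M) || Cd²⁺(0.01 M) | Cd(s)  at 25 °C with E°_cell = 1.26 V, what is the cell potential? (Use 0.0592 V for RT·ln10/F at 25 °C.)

1.20 V

Balancing electrons gives n = 6; the reaction quotient is Q = [Al³⁺]^2/[Cd²⁺]^3 = 1 × 10^6.
At 25 °C, E = E° − (0.0592/n) log Q = 1.26 − (0.0592/6)(6.000) = 1.260 − 0.059 = 1.201 V.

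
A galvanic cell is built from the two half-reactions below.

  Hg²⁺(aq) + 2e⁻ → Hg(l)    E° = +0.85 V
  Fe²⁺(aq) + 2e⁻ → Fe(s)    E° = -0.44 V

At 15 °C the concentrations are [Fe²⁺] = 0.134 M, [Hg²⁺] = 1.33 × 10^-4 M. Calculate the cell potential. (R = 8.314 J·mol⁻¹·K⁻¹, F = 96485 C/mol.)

The Hg²⁺/Hg couple has the higher reduction potential and acts as the cathode, so E°_cell = +0.85 − (-0.44) = 1.29 V.
Balancing electrons gives n = 2; the reaction quotient is Q = [Fe²⁺]/[Hg²⁺] = 1010.
E = E° − (RT/nF) ln Q = 1.29 − (8.314×288)/(2×96485) × (6.915) = 1.290 − 0.086 = 1.204 V.

1.20 V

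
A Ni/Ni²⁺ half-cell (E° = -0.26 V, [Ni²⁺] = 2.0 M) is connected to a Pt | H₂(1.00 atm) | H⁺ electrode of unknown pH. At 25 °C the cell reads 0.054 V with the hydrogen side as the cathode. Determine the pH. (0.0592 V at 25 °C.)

E°_cell = 0.26 V and n = 2.
log Q = n(E° − E)/0.0592 = 2×(0.26 − 0.054)/0.0592 = 6.959.
With Q = [Ni²⁺]·P(H₂) / [H⁺]^2, solving for [H⁺] gives log[H⁺] = -3.329, so pH = 3.33.

pH = 3.33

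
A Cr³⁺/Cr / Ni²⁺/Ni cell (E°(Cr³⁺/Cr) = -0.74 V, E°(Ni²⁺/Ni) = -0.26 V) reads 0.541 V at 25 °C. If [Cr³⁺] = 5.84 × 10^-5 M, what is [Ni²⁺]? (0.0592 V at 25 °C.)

From the Nernst equation, log Q = n(E° − E)/0.0592 = 6(0.48 − 0.541)/0.0592 = -6.182, so Q = 6.57 × 10^-7.
With Q = [Cr³⁺]^2/[Ni²⁺]^3 and the known concentrations, [Ni²⁺]^3 in the denominator gives [Ni²⁺] = 0.17 M.

0.17 M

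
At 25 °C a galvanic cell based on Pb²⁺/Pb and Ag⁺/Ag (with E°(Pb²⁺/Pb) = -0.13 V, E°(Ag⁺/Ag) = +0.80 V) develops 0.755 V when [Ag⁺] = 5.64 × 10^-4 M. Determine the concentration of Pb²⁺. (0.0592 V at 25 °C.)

From the Nernst equation, log Q = n(E° − E)/0.0592 = 2(0.93 − 0.755)/0.0592 = 5.912, so Q = 8.17 × 10^5.
With Q = [Pb²⁺]/[Ag⁺]^2 and the known concentrations, [Pb²⁺] in the numerator gives [Pb²⁺] = 0.26 M.

0.26 M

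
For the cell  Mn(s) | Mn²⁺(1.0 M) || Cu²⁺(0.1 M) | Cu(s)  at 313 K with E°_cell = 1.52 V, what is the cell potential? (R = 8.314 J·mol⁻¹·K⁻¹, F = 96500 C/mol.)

1.49 V

Balancing electrons gives n = 2; the reaction quotient is Q = [Mn²⁺]/[Cu²⁺] = 10.0.
E = E° − (RT/nF) ln Q = 1.52 − (8.314×313)/(2×96500) × (2.303) = 1.520 − 0.031 = 1.489 V.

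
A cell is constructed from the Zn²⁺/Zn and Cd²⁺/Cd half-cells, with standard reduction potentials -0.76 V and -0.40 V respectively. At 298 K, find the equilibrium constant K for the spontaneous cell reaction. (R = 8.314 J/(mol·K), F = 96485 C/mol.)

E°_cell = -0.40 − (-0.76) = 0.36 V, with n = 2 electrons transferred.
At equilibrium E = 0, so the Nernst equation gives ln K = nFE°/RT = (2)(96485)(0.36)/((8.314)(298)) = 28.04.
K = e^28.04 = 1.5 × 10^12.

1.5 × 10^12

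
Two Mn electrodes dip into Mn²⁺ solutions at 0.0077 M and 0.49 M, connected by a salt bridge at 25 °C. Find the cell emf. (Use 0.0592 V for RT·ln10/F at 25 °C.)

0.053 V

Both half-cells are Mn²⁺/Mn, so E°_cell = 0. The concentrated side is the cathode; the cell reaction moves Mn²⁺ from high to low concentration with n = 2.
Q = [Mn²⁺]_dilute/[Mn²⁺]_conc = 0.0077/0.49 = 0.0157.
E = 0 − (0.0592/2) log Q = −(0.0592/2)(-1.804) = 0.0534 V.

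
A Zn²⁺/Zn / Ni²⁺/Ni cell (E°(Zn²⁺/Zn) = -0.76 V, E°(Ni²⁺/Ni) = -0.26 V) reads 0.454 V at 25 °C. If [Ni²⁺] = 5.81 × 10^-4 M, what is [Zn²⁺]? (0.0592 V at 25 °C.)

0.021 M

From the Nernst equation, log Q = n(E° − E)/0.0592 = 2(0.50 − 0.454)/0.0592 = 1.554, so Q = 35.8.
With Q = [Zn²⁺]/[Ni²⁺] and the known concentrations, [Zn²⁺] in the numerator gives [Zn²⁺] = 0.021 M.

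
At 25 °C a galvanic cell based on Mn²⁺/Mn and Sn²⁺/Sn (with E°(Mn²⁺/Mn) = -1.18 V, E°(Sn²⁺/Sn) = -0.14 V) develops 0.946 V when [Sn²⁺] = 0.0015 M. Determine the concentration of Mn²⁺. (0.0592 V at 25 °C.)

From the Nernst equation, log Q = n(E° − E)/0.0592 = 2(1.04 − 0.946)/0.0592 = 3.176, so Q = 1500.
With Q = [Mn²⁺]/[Sn²⁺] and the known concentrations, [Mn²⁺] in the numerator gives [Mn²⁺] = 2.2 M.

2.2 M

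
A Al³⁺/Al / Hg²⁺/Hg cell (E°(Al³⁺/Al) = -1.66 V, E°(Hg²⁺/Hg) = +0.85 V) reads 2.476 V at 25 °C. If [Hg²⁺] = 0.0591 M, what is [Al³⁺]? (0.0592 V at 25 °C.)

0.76 M

From the Nernst equation, log Q = n(E° − E)/0.0592 = 6(2.51 − 2.476)/0.0592 = 3.446, so Q = 2790.
With Q = [Al³⁺]^2/[Hg²⁺]^3 and the known concentrations, [Al³⁺]^2 in the numerator gives [Al³⁺] = 0.76 M.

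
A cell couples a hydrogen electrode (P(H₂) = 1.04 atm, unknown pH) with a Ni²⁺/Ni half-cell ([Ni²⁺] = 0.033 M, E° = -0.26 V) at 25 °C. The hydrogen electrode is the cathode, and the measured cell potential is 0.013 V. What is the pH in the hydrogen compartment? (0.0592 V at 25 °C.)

pH = 4.90

E°_cell = 0.26 V and n = 2.
log Q = n(E° − E)/0.0592 = 2×(0.26 − 0.013)/0.0592 = 8.345.
With Q = [Ni²⁺]·P(H₂) / [H⁺]^2, solving for [H⁺] gives log[H⁺] = -4.905, so pH = 4.90.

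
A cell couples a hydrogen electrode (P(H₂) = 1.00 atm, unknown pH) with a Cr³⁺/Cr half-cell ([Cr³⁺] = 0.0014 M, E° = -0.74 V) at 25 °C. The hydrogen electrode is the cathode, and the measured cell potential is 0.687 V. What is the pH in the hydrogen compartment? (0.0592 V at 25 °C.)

E°_cell = 0.74 V and n = 6.
log Q = n(E° − E)/0.0592 = 6×(0.74 − 0.687)/0.0592 = 5.372.
With Q = [Cr³⁺]^2·P(H₂)^3 / [H⁺]^6, solving for [H⁺] gives log[H⁺] = -1.847, so pH = 1.85.

pH = 1.85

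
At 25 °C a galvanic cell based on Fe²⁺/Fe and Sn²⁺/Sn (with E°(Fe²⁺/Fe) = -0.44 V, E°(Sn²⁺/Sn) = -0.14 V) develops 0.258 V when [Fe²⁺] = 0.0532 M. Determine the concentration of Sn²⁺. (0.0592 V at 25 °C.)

0.002 M

From the Nernst equation, log Q = n(E° − E)/0.0592 = 2(0.30 − 0.258)/0.0592 = 1.419, so Q = 26.2.
With Q = [Fe²⁺]/[Sn²⁺] and the known concentrations, [Sn²⁺] in the denominator gives [Sn²⁺] = 0.002 M.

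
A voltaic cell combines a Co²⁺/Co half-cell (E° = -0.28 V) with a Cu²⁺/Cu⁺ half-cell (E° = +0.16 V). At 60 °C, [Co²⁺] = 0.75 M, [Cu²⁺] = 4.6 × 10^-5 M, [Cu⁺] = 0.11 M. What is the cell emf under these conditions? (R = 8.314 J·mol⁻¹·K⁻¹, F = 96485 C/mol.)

The Cu²⁺/Cu⁺ couple has the higher reduction potential and acts as the cathode, so E°_cell = +0.16 − (-0.28) = 0.44 V.
Balancing electrons gives n = 2; the reaction quotient is Q = [Co²⁺]·[Cu⁺]^2/[Cu²⁺]^2 = 4.29 × 10^6.
E = E° − (RT/nF) ln Q = 0.44 − (8.314×333)/(2×96485) × (15.272) = 0.440 − 0.219 = 0.221 V.

0.221 V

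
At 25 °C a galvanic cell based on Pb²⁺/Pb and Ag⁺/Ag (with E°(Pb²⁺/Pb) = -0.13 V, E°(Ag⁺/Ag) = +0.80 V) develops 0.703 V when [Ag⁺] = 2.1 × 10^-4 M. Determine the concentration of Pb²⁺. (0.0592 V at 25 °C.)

2.1 M

From the Nernst equation, log Q = n(E° − E)/0.0592 = 2(0.93 − 0.703)/0.0592 = 7.669, so Q = 4.67 × 10^7.
With Q = [Pb²⁺]/[Ag⁺]^2 and the known concentrations, [Pb²⁺] in the numerator gives [Pb²⁺] = 2.1 M.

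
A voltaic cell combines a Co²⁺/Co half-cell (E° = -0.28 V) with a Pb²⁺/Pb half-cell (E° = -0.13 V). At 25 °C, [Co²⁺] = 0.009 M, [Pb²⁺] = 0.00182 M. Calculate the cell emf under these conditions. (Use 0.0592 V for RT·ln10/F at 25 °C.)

The Pb²⁺/Pb couple has the higher reduction potential and acts as the cathode, so E°_cell = -0.13 − (-0.28) = 0.15 V.
Balancing electrons gives n = 2; the reaction quotient is Q = [Co²⁺]/[Pb²⁺] = 4.95.
At 25 °C, E = E° − (0.0592/n) log Q = 0.15 − (0.0592/2)(0.694) = 0.150 − 0.021 = 0.129 V.

0.129 V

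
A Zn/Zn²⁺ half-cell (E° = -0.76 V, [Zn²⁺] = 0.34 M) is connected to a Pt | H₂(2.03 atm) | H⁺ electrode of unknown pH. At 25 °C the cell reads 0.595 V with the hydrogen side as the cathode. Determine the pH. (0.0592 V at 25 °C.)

E°_cell = 0.76 V and n = 2.
log Q = n(E° − E)/0.0592 = 2×(0.76 − 0.595)/0.0592 = 5.574.
With Q = [Zn²⁺]·P(H₂) / [H⁺]^2, solving for [H⁺] gives log[H⁺] = -2.868, so pH = 2.87.

pH = 2.87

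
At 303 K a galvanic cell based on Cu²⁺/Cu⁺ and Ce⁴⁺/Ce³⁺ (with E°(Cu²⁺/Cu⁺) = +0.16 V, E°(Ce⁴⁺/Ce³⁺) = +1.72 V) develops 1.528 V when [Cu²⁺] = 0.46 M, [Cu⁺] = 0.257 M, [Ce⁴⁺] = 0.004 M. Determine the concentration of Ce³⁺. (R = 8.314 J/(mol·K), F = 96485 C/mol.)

From the Nernst equation, ln Q = nF(E° − E)/RT = 1×96485×(1.56 − 1.528)/(8.314×303) = 1.226, so Q = 3.41.
With Q = [Cu²⁺]·[Ce³⁺]/([Cu⁺]·[Ce⁴⁺]) and the known concentrations, [Ce³⁺] in the numerator gives [Ce³⁺] = 0.0076 M.

0.0076 M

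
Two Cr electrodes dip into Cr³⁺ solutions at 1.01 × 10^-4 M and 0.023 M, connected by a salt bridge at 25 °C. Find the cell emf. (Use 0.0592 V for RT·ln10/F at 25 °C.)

0.047 V

Both half-cells are Cr³⁺/Cr, so E°_cell = 0. The concentrated side is the cathode; the cell reaction moves Cr³⁺ from high to low concentration with n = 3.
Q = [Cr³⁺]_dilute/[Cr³⁺]_conc = 1.01 × 10^-4/0.023 = 0.00439.
E = 0 − (0.0592/3) log Q = −(0.0592/3)(-2.357) = 0.0465 V.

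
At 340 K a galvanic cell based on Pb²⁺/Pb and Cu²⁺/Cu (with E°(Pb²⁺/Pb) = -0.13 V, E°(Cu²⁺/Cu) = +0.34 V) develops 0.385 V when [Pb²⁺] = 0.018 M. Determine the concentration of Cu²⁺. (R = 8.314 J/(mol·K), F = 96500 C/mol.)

From the Nernst equation, ln Q = nF(E° − E)/RT = 2×96500×(0.47 − 0.385)/(8.314×340) = 5.803, so Q = 331.
With Q = [Pb²⁺]/[Cu²⁺] and the known concentrations, [Cu²⁺] in the denominator gives [Cu²⁺] = 5.4 × 10^-5 M.

5.4 × 10^-5 M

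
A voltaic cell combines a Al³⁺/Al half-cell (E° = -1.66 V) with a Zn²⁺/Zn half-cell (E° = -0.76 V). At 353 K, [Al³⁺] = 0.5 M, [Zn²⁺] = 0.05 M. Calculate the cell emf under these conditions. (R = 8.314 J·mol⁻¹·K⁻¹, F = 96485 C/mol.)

0.861 V

The Zn²⁺/Zn couple has the higher reduction potential and acts as the cathode, so E°_cell = -0.76 − (-1.66) = 0.90 V.
Balancing electrons gives n = 6; the reaction quotient is Q = [Al³⁺]^2/[Zn²⁺]^3 = 2000.
E = E° − (RT/nF) ln Q = 0.90 − (8.314×353)/(6×96485) × (7.601) = 0.900 − 0.039 = 0.861 V.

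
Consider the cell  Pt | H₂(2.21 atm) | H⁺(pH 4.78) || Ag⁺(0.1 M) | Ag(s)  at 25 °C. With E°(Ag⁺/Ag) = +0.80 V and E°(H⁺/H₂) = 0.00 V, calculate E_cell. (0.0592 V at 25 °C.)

1.03 V

The Ag⁺/Ag couple is the cathode, so E°_cell = 0.80 V; n = 2.
[H⁺] = 10^(−4.78) = 1.7 × 10^-5 M, and Q = [H⁺]^2 / ([Ag⁺]^2·P(H₂)) = 1.25 × 10^-8.
E = E° − (0.0592/2) log Q = 0.80 − (0.0592/2)(-7.904) = 1.034 V.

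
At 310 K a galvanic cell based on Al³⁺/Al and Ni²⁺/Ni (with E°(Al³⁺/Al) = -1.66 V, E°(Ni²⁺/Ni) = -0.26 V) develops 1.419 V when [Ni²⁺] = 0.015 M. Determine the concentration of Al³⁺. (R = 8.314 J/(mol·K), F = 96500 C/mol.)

From the Nernst equation, ln Q = nF(E° − E)/RT = 6×96500×(1.40 − 1.419)/(8.314×310) = -4.268, so Q = 0.0140.
With Q = [Al³⁺]^2/[Ni²⁺]^3 and the known concentrations, [Al³⁺]^2 in the numerator gives [Al³⁺] = 2.2 × 10^-4 M.

2.2 × 10^-4 M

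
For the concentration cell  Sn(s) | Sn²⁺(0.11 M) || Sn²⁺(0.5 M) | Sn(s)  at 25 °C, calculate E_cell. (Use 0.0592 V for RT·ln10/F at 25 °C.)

0.019 V

Both half-cells are Sn²⁺/Sn, so E°_cell = 0. The concentrated side is the cathode; the cell reaction moves Sn²⁺ from high to low concentration with n = 2.
Q = [Sn²⁺]_dilute/[Sn²⁺]_conc = 0.11/0.5 = 0.220.
E = 0 − (0.0592/2) log Q = −(0.0592/2)(-0.658) = 0.0195 V.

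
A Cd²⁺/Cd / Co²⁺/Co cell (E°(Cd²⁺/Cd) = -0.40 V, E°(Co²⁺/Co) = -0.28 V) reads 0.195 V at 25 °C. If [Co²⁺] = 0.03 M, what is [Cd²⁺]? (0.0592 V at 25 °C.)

From the Nernst equation, log Q = n(E° − E)/0.0592 = 2(0.12 − 0.195)/0.0592 = -2.534, so Q = 0.00293.
With Q = [Cd²⁺]/[Co²⁺] and the known concentrations, [Cd²⁺] in the numerator gives [Cd²⁺] = 8.8 × 10^-5 M.

8.8 × 10^-5 M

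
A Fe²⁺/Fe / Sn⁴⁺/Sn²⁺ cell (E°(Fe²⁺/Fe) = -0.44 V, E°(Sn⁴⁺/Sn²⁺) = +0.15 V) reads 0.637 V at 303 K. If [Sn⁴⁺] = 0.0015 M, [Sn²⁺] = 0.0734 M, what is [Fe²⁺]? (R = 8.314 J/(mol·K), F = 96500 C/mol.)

5.6 × 10^-4 M

From the Nernst equation, ln Q = nF(E° − E)/RT = 2×96500×(0.59 − 0.637)/(8.314×303) = -3.601, so Q = 0.0273.
With Q = [Fe²⁺]·[Sn²⁺]/[Sn⁴⁺] and the known concentrations, [Fe²⁺] in the numerator gives [Fe²⁺] = 5.6 × 10^-4 M.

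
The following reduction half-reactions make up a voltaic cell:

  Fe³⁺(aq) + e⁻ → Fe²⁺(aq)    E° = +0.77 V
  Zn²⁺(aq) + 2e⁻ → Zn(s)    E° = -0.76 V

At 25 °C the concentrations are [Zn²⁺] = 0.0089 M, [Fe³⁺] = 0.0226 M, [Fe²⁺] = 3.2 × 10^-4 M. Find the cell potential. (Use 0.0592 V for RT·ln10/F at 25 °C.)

1.70 V

The Fe³⁺/Fe²⁺ couple has the higher reduction potential and acts as the cathode, so E°_cell = +0.77 − (-0.76) = 1.53 V.
Balancing electrons gives n = 2; the reaction quotient is Q = [Zn²⁺]·[Fe²⁺]^2/[Fe³⁺]^2 = 1.78 × 10^-6.
At 25 °C, E = E° − (0.0592/n) log Q = 1.53 − (0.0592/2)(-5.749) = 1.530 + 0.170 = 1.700 V.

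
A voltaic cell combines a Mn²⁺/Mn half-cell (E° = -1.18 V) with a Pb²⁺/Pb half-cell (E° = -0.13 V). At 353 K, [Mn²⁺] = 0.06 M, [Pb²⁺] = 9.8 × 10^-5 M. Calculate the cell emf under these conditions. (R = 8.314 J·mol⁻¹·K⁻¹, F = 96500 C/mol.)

0.952 V

The Pb²⁺/Pb couple has the higher reduction potential and acts as the cathode, so E°_cell = -0.13 − (-1.18) = 1.05 V.
Balancing electrons gives n = 2; the reaction quotient is Q = [Mn²⁺]/[Pb²⁺] = 612.
E = E° − (RT/nF) ln Q = 1.05 − (8.314×353)/(2×96500) × (6.417) = 1.050 − 0.098 = 0.952 V.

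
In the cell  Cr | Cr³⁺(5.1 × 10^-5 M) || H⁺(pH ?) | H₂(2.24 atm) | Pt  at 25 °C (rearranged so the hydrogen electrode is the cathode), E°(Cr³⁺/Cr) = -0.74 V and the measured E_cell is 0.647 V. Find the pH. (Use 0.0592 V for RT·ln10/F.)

E°_cell = 0.74 V and n = 6.
log Q = n(E° − E)/0.0592 = 6×(0.74 − 0.647)/0.0592 = 9.426.
With Q = [Cr³⁺]^2·P(H₂)^3 / [H⁺]^6, solving for [H⁺] gives log[H⁺] = -2.827, so pH = 2.83.

pH = 2.83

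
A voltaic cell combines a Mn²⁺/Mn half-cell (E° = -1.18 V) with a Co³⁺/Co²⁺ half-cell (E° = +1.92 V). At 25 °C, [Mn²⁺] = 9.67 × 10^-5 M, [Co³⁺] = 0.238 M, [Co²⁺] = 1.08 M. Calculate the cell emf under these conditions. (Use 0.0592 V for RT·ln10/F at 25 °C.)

The Co³⁺/Co²⁺ couple has the higher reduction potential and acts as the cathode, so E°_cell = +1.92 − (-1.18) = 3.10 V.
Balancing electrons gives n = 2; the reaction quotient is Q = [Mn²⁺]·[Co²⁺]^2/[Co³⁺]^2 = 0.00199.
At 25 °C, E = E° − (0.0592/n) log Q = 3.10 − (0.0592/2)(-2.701) = 3.100 + 0.080 = 3.180 V.

3.18 V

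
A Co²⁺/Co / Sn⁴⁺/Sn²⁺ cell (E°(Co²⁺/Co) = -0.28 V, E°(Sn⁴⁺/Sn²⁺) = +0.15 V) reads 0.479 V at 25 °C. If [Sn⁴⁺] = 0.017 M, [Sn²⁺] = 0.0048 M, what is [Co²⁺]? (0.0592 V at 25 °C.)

From the Nernst equation, log Q = n(E° − E)/0.0592 = 2(0.43 − 0.479)/0.0592 = -1.655, so Q = 0.0221.
With Q = [Co²⁺]·[Sn²⁺]/[Sn⁴⁺] and the known concentrations, [Co²⁺] in the numerator gives [Co²⁺] = 0.078 M.

0.078 M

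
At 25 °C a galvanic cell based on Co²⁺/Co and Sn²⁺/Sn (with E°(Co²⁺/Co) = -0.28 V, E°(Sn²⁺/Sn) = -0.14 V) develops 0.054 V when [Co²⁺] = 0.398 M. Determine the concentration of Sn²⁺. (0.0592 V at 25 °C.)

From the Nernst equation, log Q = n(E° − E)/0.0592 = 2(0.14 − 0.054)/0.0592 = 2.905, so Q = 804.
With Q = [Co²⁺]/[Sn²⁺] and the known concentrations, [Sn²⁺] in the denominator gives [Sn²⁺] = 4.9 × 10^-4 M.

4.9 × 10^-4 M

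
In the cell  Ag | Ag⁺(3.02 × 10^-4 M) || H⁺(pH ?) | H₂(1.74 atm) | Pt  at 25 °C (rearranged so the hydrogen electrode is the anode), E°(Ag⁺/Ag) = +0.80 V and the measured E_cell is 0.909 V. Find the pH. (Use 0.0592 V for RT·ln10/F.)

pH = 5.24

E°_cell = 0.80 V and n = 2.
log Q = n(E° − E)/0.0592 = 2×(0.80 − 0.909)/0.0592 = -3.682.
With Q = [H⁺]^2 / ([Ag⁺]^2·P(H₂)), solving for [H⁺] gives log[H⁺] = -5.241, so pH = 5.24.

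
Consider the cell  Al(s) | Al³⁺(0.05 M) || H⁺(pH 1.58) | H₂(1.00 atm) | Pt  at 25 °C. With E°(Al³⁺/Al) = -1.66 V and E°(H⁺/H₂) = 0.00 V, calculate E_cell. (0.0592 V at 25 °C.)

1.59 V

The hydrogen couple is the cathode, so E°_cell = 1.66 V; n = 6.
[H⁺] = 10^(−1.58) = 0.026 M, and Q = [Al³⁺]^2·P(H₂)^3 / [H⁺]^6 = 7.55 × 10^6.
E = E° − (0.0592/6) log Q = 1.66 − (0.0592/6)(6.878) = 1.592 V.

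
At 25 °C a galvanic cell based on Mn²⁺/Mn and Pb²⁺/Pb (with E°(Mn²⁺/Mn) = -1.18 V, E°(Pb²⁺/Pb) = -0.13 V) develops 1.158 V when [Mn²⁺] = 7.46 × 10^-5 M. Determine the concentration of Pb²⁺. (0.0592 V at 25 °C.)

0.33 M

From the Nernst equation, log Q = n(E° − E)/0.0592 = 2(1.05 − 1.158)/0.0592 = -3.649, so Q = 2.25 × 10^-4.
With Q = [Mn²⁺]/[Pb²⁺] and the known concentrations, [Pb²⁺] in the denominator gives [Pb²⁺] = 0.33 M.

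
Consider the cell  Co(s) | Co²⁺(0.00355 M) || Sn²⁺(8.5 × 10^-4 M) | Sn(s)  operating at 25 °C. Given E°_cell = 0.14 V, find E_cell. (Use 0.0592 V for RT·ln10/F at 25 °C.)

0.122 V

Balancing electrons gives n = 2; the reaction quotient is Q = [Co²⁺]/[Sn²⁺] = 4.18.
At 25 °C, E = E° − (0.0592/n) log Q = 0.14 − (0.0592/2)(0.621) = 0.140 − 0.018 = 0.122 V.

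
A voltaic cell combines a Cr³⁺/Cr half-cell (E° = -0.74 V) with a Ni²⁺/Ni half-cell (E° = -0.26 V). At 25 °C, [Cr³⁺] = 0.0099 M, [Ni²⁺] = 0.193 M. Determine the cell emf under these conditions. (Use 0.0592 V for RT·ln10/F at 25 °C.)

The Ni²⁺/Ni couple has the higher reduction potential and acts as the cathode, so E°_cell = -0.26 − (-0.74) = 0.48 V.
Balancing electrons gives n = 6; the reaction quotient is Q = [Cr³⁺]^2/[Ni²⁺]^3 = 0.0136.
At 25 °C, E = E° − (0.0592/n) log Q = 0.48 − (0.0592/6)(-1.865) = 0.480 + 0.018 = 0.498 V.

0.498 V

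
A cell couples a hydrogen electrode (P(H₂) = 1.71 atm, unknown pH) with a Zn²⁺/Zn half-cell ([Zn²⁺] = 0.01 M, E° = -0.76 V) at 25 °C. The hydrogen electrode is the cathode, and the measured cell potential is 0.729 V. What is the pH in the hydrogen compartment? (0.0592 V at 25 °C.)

E°_cell = 0.76 V and n = 2.
log Q = n(E° − E)/0.0592 = 2×(0.76 − 0.729)/0.0592 = 1.047.
With Q = [Zn²⁺]·P(H₂) / [H⁺]^2, solving for [H⁺] gives log[H⁺] = -1.407, so pH = 1.41.

pH = 1.41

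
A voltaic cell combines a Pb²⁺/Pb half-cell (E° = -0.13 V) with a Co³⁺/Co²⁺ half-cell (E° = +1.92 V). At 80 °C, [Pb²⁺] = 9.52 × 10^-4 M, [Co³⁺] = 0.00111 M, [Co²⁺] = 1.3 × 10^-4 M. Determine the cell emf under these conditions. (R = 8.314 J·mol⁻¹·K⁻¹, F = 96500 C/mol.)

2.22 V

The Co³⁺/Co²⁺ couple has the higher reduction potential and acts as the cathode, so E°_cell = +1.92 − (-0.13) = 2.05 V.
Balancing electrons gives n = 2; the reaction quotient is Q = [Pb²⁺]·[Co²⁺]^2/[Co³⁺]^2 = 1.31 × 10^-5.
E = E° − (RT/nF) ln Q = 2.05 − (8.314×353)/(2×96500) × (-11.246) = 2.050 + 0.171 = 2.221 V.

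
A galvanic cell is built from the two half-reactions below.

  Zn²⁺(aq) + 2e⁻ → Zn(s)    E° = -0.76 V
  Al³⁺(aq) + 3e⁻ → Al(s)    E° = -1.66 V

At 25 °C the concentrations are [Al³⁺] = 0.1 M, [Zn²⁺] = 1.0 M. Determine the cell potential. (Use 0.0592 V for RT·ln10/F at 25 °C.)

The Zn²⁺/Zn couple has the higher reduction potential and acts as the cathode, so E°_cell = -0.76 − (-1.66) = 0.90 V.
Balancing electrons gives n = 6; the reaction quotient is Q = [Al³⁺]^2/[Zn²⁺]^3 = 0.0100.
At 25 °C, E = E° − (0.0592/n) log Q = 0.90 − (0.0592/6)(-2.000) = 0.900 + 0.020 = 0.920 V.

0.920 V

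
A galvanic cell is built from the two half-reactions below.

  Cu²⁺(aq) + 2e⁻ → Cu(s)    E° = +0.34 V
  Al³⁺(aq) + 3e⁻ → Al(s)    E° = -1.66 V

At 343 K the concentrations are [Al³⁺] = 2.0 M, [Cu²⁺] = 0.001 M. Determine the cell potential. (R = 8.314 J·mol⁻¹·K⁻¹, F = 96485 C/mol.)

The Cu²⁺/Cu couple has the higher reduction potential and acts as the cathode, so E°_cell = +0.34 − (-1.66) = 2.00 V.
Balancing electrons gives n = 6; the reaction quotient is Q = [Al³⁺]^2/[Cu²⁺]^3 = 4 × 10^9.
E = E° − (RT/nF) ln Q = 2.00 − (8.314×343)/(6×96485) × (22.110) = 2.000 − 0.109 = 1.891 V.

1.89 V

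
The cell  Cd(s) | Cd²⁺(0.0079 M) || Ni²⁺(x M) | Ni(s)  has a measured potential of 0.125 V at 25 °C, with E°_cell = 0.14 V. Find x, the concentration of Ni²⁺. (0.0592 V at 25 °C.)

From the Nernst equation, log Q = n(E° − E)/0.0592 = 2(0.14 − 0.125)/0.0592 = 0.507, so Q = 3.21.
With Q = [Cd²⁺]/[Ni²⁺] and the known concentrations, [Ni²⁺] in the denominator gives [Ni²⁺] = 0.0025 M.

0.0025 M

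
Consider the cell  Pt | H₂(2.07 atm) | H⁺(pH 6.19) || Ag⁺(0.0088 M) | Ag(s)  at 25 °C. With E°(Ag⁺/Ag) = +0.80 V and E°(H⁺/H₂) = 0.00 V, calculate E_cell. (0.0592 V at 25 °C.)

The Ag⁺/Ag couple is the cathode, so E°_cell = 0.80 V; n = 2.
[H⁺] = 10^(−6.19) = 6.5 × 10^-7 M, and Q = [H⁺]^2 / ([Ag⁺]^2·P(H₂)) = 2.6 × 10^-9.
E = E° − (0.0592/2) log Q = 0.80 − (0.0592/2)(-8.585) = 1.054 V.

1.05 V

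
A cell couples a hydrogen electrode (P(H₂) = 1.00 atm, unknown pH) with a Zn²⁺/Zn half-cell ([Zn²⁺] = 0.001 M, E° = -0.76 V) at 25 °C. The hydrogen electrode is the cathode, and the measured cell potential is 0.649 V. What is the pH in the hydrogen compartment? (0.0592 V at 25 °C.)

E°_cell = 0.76 V and n = 2.
log Q = n(E° − E)/0.0592 = 2×(0.76 − 0.649)/0.0592 = 3.750.
With Q = [Zn²⁺]·P(H₂) / [H⁺]^2, solving for [H⁺] gives log[H⁺] = -3.375, so pH = 3.38.

pH = 3.38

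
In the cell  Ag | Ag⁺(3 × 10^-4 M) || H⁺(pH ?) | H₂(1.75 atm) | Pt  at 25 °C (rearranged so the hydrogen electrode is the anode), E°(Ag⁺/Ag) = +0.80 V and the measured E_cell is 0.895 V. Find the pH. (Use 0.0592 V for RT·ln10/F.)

pH = 5.01

E°_cell = 0.80 V and n = 2.
log Q = n(E° − E)/0.0592 = 2×(0.80 − 0.895)/0.0592 = -3.209.
With Q = [H⁺]^2 / ([Ag⁺]^2·P(H₂)), solving for [H⁺] gives log[H⁺] = -5.006, so pH = 5.01.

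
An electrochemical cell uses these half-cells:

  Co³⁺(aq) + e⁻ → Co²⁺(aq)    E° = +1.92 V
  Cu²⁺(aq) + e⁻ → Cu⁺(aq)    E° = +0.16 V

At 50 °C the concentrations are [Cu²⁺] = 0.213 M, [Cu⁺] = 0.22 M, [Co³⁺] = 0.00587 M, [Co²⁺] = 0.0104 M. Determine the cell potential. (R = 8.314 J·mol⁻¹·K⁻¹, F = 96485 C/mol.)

The Co³⁺/Co²⁺ couple has the higher reduction potential and acts as the cathode, so E°_cell = +1.92 − (+0.16) = 1.76 V.
Balancing electrons gives n = 1; the reaction quotient is Q = [Cu²⁺]·[Co²⁺]/([Cu⁺]·[Co³⁺]) = 1.72.
E = E° − (RT/nF) ln Q = 1.76 − (8.314×323)/(1×96485) × (0.540) = 1.760 − 0.015 = 1.745 V.

1.74 V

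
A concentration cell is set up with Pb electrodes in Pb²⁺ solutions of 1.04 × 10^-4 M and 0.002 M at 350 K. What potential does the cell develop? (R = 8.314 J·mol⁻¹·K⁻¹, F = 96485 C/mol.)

0.045 V

Both half-cells are Pb²⁺/Pb, so E°_cell = 0. The concentrated side is the cathode; the cell reaction moves Pb²⁺ from high to low concentration with n = 2.
Q = [Pb²⁺]_dilute/[Pb²⁺]_conc = 1.04 × 10^-4/0.002 = 0.0520.
E = 0 − (RT/nF) ln Q = −((8.314×350)/(2×96485))(-2.957) = 0.0446 V.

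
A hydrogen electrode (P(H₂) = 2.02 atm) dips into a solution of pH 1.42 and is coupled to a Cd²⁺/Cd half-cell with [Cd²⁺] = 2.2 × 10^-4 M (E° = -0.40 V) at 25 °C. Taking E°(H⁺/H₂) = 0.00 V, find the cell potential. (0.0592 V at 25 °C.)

The hydrogen couple is the cathode, so E°_cell = 0.40 V; n = 2.
[H⁺] = 10^(−1.42) = 0.038 M, and Q = [Cd²⁺]·P(H₂) / [H⁺]^2 = 0.307.
E = E° − (0.0592/2) log Q = 0.40 − (0.0592/2)(-0.512) = 0.415 V.

0.42 V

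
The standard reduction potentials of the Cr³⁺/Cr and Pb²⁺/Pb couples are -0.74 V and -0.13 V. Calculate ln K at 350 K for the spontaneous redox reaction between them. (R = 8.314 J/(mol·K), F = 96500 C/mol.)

ln K = 121.4

E°_cell = -0.13 − (-0.74) = 0.61 V, with n = 6 electrons transferred.
At equilibrium E = 0, so the Nernst equation gives ln K = nFE°/RT = (6)(96500)(0.61)/((8.314)(350)) = 121.38.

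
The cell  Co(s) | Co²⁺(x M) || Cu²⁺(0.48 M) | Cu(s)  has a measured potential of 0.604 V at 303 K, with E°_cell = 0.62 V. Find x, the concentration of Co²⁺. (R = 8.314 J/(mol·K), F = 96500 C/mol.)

From the Nernst equation, ln Q = nF(E° − E)/RT = 2×96500×(0.62 − 0.604)/(8.314×303) = 1.226, so Q = 3.41.
With Q = [Co²⁺]/[Cu²⁺] and the known concentrations, [Co²⁺] in the numerator gives [Co²⁺] = 1.6 M.

1.6 M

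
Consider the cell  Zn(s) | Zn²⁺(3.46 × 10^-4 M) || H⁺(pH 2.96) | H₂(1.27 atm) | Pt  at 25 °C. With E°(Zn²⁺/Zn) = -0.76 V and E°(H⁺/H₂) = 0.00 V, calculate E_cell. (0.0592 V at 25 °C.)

The hydrogen couple is the cathode, so E°_cell = 0.76 V; n = 2.
[H⁺] = 10^(−2.96) = 0.0011 M, and Q = [Zn²⁺]·P(H₂) / [H⁺]^2 = 365.
E = E° − (0.0592/2) log Q = 0.76 − (0.0592/2)(2.563) = 0.684 V.

0.68 V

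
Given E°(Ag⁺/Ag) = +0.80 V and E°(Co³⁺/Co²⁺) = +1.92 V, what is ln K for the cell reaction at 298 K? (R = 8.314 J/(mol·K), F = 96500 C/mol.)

ln K = 43.6

E°_cell = +1.92 − (+0.80) = 1.12 V, with n = 1 electron transferred.
At equilibrium E = 0, so the Nernst equation gives ln K = nFE°/RT = (1)(96500)(1.12)/((8.314)(298)) = 43.62.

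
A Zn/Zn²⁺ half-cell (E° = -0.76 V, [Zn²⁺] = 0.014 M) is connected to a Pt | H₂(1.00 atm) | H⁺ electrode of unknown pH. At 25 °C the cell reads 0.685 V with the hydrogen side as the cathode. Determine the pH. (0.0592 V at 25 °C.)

pH = 2.19

E°_cell = 0.76 V and n = 2.
log Q = n(E° − E)/0.0592 = 2×(0.76 − 0.685)/0.0592 = 2.534.
With Q = [Zn²⁺]·P(H₂) / [H⁺]^2, solving for [H⁺] gives log[H⁺] = -2.194, so pH = 2.19.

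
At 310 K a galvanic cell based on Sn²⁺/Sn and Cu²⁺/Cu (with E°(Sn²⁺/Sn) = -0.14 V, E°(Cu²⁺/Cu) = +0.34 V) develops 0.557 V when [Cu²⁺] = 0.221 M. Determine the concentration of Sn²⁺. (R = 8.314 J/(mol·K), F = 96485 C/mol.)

6.9 × 10^-4 M

From the Nernst equation, ln Q = nF(E° − E)/RT = 2×96485×(0.48 − 0.557)/(8.314×310) = -5.765, so Q = 0.00314.
With Q = [Sn²⁺]/[Cu²⁺] and the known concentrations, [Sn²⁺] in the numerator gives [Sn²⁺] = 6.9 × 10^-4 M.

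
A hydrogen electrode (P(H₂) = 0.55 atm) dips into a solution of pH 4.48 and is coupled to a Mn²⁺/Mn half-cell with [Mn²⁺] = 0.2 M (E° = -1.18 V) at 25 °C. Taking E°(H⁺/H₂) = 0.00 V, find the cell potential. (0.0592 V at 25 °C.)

0.94 V

The hydrogen couple is the cathode, so E°_cell = 1.18 V; n = 2.
[H⁺] = 10^(−4.48) = 3.3 × 10^-5 M, and Q = [Mn²⁺]·P(H₂) / [H⁺]^2 = 1 × 10^8.
E = E° − (0.0592/2) log Q = 1.18 − (0.0592/2)(8.001) = 0.943 V.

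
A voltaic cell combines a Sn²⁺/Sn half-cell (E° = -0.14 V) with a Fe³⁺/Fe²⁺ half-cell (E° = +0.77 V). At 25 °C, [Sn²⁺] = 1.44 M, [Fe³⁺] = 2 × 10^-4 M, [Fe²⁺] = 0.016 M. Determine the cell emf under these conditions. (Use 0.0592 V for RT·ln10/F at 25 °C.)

The Fe³⁺/Fe²⁺ couple has the higher reduction potential and acts as the cathode, so E°_cell = +0.77 − (-0.14) = 0.91 V.
Balancing electrons gives n = 2; the reaction quotient is Q = [Sn²⁺]·[Fe²⁺]^2/[Fe³⁺]^2 = 9220.
At 25 °C, E = E° − (0.0592/n) log Q = 0.91 − (0.0592/2)(3.965) = 0.910 − 0.117 = 0.793 V.

0.793 V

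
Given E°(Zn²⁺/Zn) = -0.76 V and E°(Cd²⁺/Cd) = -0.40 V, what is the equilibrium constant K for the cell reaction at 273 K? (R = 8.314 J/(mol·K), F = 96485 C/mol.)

2 × 10^13

E°_cell = -0.40 − (-0.76) = 0.36 V, with n = 2 electrons transferred.
At equilibrium E = 0, so the Nernst equation gives ln K = nFE°/RT = (2)(96485)(0.36)/((8.314)(273)) = 30.61.
K = e^30.61 = 2 × 10^13.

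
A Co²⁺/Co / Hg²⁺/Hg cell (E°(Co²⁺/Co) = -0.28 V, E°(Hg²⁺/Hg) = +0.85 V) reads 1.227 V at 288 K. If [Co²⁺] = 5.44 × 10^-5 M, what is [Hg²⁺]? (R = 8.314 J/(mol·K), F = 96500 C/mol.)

From the Nernst equation, ln Q = nF(E° − E)/RT = 2×96500×(1.13 − 1.227)/(8.314×288) = -7.819, so Q = 4.02 × 10^-4.
With Q = [Co²⁺]/[Hg²⁺] and the known concentrations, [Hg²⁺] in the denominator gives [Hg²⁺] = 0.14 M.

0.14 M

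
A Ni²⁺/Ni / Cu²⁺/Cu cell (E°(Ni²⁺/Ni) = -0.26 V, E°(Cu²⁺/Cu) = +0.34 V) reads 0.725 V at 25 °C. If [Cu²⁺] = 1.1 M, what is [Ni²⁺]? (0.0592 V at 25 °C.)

From the Nernst equation, log Q = n(E° − E)/0.0592 = 2(0.60 − 0.725)/0.0592 = -4.223, so Q = 5.98 × 10^-5.
With Q = [Ni²⁺]/[Cu²⁺] and the known concentrations, [Ni²⁺] in the numerator gives [Ni²⁺] = 6.6 × 10^-5 M.

6.6 × 10^-5 M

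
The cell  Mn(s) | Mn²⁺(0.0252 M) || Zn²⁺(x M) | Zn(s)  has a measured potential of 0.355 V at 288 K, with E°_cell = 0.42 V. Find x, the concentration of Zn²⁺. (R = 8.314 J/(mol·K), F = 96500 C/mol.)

From the Nernst equation, ln Q = nF(E° − E)/RT = 2×96500×(0.42 − 0.355)/(8.314×288) = 5.239, so Q = 189.
With Q = [Mn²⁺]/[Zn²⁺] and the known concentrations, [Zn²⁺] in the denominator gives [Zn²⁺] = 1.3 × 10^-4 M.

1.3 × 10^-4 M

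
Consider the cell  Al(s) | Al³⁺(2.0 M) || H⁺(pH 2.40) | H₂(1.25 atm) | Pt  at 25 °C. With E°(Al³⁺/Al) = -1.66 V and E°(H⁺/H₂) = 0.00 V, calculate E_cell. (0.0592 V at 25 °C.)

1.51 V

The hydrogen couple is the cathode, so E°_cell = 1.66 V; n = 6.
[H⁺] = 10^(−2.40) = 0.0040 M, and Q = [Al³⁺]^2·P(H₂)^3 / [H⁺]^6 = 1.96 × 10^15.
E = E° − (0.0592/6) log Q = 1.66 − (0.0592/6)(15.293) = 1.509 V.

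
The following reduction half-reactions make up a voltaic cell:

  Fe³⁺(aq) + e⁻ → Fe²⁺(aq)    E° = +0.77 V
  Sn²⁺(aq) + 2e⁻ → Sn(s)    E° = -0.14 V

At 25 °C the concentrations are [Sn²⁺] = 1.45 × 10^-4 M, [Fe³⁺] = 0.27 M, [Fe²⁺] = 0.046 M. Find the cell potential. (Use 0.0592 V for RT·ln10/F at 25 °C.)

1.07 V

The Fe³⁺/Fe²⁺ couple has the higher reduction potential and acts as the cathode, so E°_cell = +0.77 − (-0.14) = 0.91 V.
Balancing electrons gives n = 2; the reaction quotient is Q = [Sn²⁺]·[Fe²⁺]^2/[Fe³⁺]^2 = 4.21 × 10^-6.
At 25 °C, E = E° − (0.0592/n) log Q = 0.91 − (0.0592/2)(-5.376) = 0.910 + 0.159 = 1.069 V.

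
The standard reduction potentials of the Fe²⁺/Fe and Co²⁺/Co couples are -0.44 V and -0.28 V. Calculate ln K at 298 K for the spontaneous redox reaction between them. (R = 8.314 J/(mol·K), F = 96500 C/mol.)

ln K = 12.5

E°_cell = -0.28 − (-0.44) = 0.16 V, with n = 2 electrons transferred.
At equilibrium E = 0, so the Nernst equation gives ln K = nFE°/RT = (2)(96500)(0.16)/((8.314)(298)) = 12.46.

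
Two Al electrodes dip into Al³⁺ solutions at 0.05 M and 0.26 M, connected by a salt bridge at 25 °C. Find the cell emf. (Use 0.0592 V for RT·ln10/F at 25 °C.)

Both half-cells are Al³⁺/Al, so E°_cell = 0. The concentrated side is the cathode; the cell reaction moves Al³⁺ from high to low concentration with n = 3.
Q = [Al³⁺]_dilute/[Al³⁺]_conc = 0.05/0.26 = 0.192.
E = 0 − (0.0592/3) log Q = −(0.0592/3)(-0.716) = 0.0141 V.

0.014 V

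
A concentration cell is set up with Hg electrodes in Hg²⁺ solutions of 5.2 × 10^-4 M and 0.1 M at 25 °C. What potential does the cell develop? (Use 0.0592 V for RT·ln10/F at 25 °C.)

0.068 V

Both half-cells are Hg²⁺/Hg, so E°_cell = 0. The concentrated side is the cathode; the cell reaction moves Hg²⁺ from high to low concentration with n = 2.
Q = [Hg²⁺]_dilute/[Hg²⁺]_conc = 5.2 × 10^-4/0.1 = 0.00520.
E = 0 − (0.0592/2) log Q = −(0.0592/2)(-2.284) = 0.0676 V.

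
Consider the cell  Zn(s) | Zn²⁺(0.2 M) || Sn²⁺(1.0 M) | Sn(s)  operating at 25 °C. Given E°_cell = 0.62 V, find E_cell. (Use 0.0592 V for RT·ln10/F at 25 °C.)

0.641 V

Balancing electrons gives n = 2; the reaction quotient is Q = [Zn²⁺]/[Sn²⁺] = 0.200.
At 25 °C, E = E° − (0.0592/n) log Q = 0.62 − (0.0592/2)(-0.699) = 0.620 + 0.021 = 0.641 V.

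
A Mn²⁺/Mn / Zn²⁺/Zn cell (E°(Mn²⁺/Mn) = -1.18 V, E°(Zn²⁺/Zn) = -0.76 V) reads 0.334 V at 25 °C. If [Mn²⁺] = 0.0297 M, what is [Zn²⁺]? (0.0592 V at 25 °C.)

3.7 × 10^-5 M

From the Nernst equation, log Q = n(E° − E)/0.0592 = 2(0.42 − 0.334)/0.0592 = 2.905, so Q = 804.
With Q = [Mn²⁺]/[Zn²⁺] and the known concentrations, [Zn²⁺] in the denominator gives [Zn²⁺] = 3.7 × 10^-5 M.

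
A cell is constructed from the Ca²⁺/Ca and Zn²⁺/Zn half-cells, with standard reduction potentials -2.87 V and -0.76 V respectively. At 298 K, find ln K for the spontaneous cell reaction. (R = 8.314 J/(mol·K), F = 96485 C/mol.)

E°_cell = -0.76 − (-2.87) = 2.11 V, with n = 2 electrons transferred.
At equilibrium E = 0, so the Nernst equation gives ln K = nFE°/RT = (2)(96485)(2.11)/((8.314)(298)) = 164.34.

ln K = 164.3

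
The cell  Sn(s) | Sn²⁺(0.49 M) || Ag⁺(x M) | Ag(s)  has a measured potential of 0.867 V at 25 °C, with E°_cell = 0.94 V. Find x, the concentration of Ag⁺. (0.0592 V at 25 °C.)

From the Nernst equation, log Q = n(E° − E)/0.0592 = 2(0.94 − 0.867)/0.0592 = 2.466, so Q = 293.
With Q = [Sn²⁺]/[Ag⁺]^2 and the known concentrations, [Ag⁺]^2 in the denominator gives [Ag⁺] = 0.041 M.

0.041 M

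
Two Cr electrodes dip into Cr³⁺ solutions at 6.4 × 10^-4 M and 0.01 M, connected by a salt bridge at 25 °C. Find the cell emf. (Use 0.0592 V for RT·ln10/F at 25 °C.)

Both half-cells are Cr³⁺/Cr, so E°_cell = 0. The concentrated side is the cathode; the cell reaction moves Cr³⁺ from high to low concentration with n = 3.
Q = [Cr³⁺]_dilute/[Cr³⁺]_conc = 6.4 × 10^-4/0.01 = 0.0640.
E = 0 − (0.0592/3) log Q = −(0.0592/3)(-1.194) = 0.0236 V.

0.024 V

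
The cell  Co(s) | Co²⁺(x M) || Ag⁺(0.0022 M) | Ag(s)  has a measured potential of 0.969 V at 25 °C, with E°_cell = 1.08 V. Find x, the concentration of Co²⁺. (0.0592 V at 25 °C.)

From the Nernst equation, log Q = n(E° − E)/0.0592 = 2(1.08 − 0.969)/0.0592 = 3.750, so Q = 5620.
With Q = [Co²⁺]/[Ag⁺]^2 and the known concentrations, [Co²⁺] in the numerator gives [Co²⁺] = 0.027 M.

0.027 M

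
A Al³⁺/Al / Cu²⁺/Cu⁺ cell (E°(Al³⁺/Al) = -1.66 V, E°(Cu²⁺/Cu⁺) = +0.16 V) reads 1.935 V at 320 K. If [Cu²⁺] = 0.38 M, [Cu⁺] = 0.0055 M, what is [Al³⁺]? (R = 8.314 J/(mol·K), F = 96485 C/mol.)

From the Nernst equation, ln Q = nF(E° − E)/RT = 3×96485×(1.82 − 1.935)/(8.314×320) = -12.512, so Q = 3.68 × 10^-6.
With Q = [Al³⁺]·[Cu⁺]^3/[Cu²⁺]^3 and the known concentrations, [Al³⁺] in the numerator gives [Al³⁺] = 1.2 M.

1.2 M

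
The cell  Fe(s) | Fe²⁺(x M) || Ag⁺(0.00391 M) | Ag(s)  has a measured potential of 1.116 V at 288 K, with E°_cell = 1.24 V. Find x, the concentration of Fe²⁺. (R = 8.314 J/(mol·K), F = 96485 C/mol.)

From the Nernst equation, ln Q = nF(E° − E)/RT = 2×96485×(1.24 − 1.116)/(8.314×288) = 9.993, so Q = 2.19 × 10^4.
With Q = [Fe²⁺]/[Ag⁺]^2 and the known concentrations, [Fe²⁺] in the numerator gives [Fe²⁺] = 0.33 M.

0.33 M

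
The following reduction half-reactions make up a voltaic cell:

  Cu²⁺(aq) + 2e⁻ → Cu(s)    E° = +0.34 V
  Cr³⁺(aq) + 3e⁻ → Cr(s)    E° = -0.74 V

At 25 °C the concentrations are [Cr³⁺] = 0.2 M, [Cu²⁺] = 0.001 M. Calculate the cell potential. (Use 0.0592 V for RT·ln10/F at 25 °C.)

The Cu²⁺/Cu couple has the higher reduction potential and acts as the cathode, so E°_cell = +0.34 − (-0.74) = 1.08 V.
Balancing electrons gives n = 6; the reaction quotient is Q = [Cr³⁺]^2/[Cu²⁺]^3 = 4 × 10^7.
At 25 °C, E = E° − (0.0592/n) log Q = 1.08 − (0.0592/6)(7.602) = 1.080 − 0.075 = 1.005 V.

1.00 V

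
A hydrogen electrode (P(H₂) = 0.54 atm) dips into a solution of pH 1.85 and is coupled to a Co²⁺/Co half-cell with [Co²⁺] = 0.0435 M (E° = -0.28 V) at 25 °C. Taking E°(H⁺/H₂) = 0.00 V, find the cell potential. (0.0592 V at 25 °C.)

The hydrogen couple is the cathode, so E°_cell = 0.28 V; n = 2.
[H⁺] = 10^(−1.85) = 0.014 M, and Q = [Co²⁺]·P(H₂) / [H⁺]^2 = 118.
E = E° − (0.0592/2) log Q = 0.28 − (0.0592/2)(2.071) = 0.219 V.

0.22 V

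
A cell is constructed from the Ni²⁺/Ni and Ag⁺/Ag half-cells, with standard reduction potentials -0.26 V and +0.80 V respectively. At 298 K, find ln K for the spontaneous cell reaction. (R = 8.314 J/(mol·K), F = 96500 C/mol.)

E°_cell = +0.80 − (-0.26) = 1.06 V, with n = 2 electrons transferred.
At equilibrium E = 0, so the Nernst equation gives ln K = nFE°/RT = (2)(96500)(1.06)/((8.314)(298)) = 82.57.

ln K = 82.6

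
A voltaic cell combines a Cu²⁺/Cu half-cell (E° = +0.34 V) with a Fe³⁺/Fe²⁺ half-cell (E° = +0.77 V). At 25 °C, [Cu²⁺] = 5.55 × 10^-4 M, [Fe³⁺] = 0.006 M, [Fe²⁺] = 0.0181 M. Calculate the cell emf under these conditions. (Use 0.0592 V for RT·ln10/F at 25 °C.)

0.498 V

The Fe³⁺/Fe²⁺ couple has the higher reduction potential and acts as the cathode, so E°_cell = +0.77 − (+0.34) = 0.43 V.
Balancing electrons gives n = 2; the reaction quotient is Q = [Cu²⁺]·[Fe²⁺]^2/[Fe³⁺]^2 = 0.00505.
At 25 °C, E = E° − (0.0592/n) log Q = 0.43 − (0.0592/2)(-2.297) = 0.430 + 0.068 = 0.498 V.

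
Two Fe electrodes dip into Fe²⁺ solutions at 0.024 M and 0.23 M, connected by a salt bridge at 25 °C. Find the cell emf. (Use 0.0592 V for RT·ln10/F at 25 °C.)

0.029 V

Both half-cells are Fe²⁺/Fe, so E°_cell = 0. The concentrated side is the cathode; the cell reaction moves Fe²⁺ from high to low concentration with n = 2.
Q = [Fe²⁺]_dilute/[Fe²⁺]_conc = 0.024/0.23 = 0.104.
E = 0 − (0.0592/2) log Q = −(0.0592/2)(-0.982) = 0.0291 V.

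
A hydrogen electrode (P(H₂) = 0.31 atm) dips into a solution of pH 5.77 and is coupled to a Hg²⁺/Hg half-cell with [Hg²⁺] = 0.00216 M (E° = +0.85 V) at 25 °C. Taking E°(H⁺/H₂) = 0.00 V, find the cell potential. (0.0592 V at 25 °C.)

1.10 V

The Hg²⁺/Hg couple is the cathode, so E°_cell = 0.85 V; n = 2.
[H⁺] = 10^(−5.77) = 1.7 × 10^-6 M, and Q = [H⁺]^2 / ([Hg²⁺]·P(H₂)) = 4.31 × 10^-9.
E = E° − (0.0592/2) log Q = 0.85 − (0.0592/2)(-8.366) = 1.098 V.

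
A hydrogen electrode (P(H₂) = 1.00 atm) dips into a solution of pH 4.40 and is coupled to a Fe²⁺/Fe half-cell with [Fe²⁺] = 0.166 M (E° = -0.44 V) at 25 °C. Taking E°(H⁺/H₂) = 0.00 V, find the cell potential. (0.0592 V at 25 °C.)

0.20 V

The hydrogen couple is the cathode, so E°_cell = 0.44 V; n = 2.
[H⁺] = 10^(−4.40) = 4 × 10^-5 M, and Q = [Fe²⁺]·P(H₂) / [H⁺]^2 = 1.05 × 10^8.
E = E° − (0.0592/2) log Q = 0.44 − (0.0592/2)(8.020) = 0.203 V.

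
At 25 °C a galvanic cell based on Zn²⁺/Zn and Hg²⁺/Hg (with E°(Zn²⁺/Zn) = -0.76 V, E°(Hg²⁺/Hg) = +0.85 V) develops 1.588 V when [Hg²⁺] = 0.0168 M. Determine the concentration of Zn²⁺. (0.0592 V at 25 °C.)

0.093 M

From the Nernst equation, log Q = n(E° − E)/0.0592 = 2(1.61 − 1.588)/0.0592 = 0.743, so Q = 5.54.
With Q = [Zn²⁺]/[Hg²⁺] and the known concentrations, [Zn²⁺] in the numerator gives [Zn²⁺] = 0.093 M.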